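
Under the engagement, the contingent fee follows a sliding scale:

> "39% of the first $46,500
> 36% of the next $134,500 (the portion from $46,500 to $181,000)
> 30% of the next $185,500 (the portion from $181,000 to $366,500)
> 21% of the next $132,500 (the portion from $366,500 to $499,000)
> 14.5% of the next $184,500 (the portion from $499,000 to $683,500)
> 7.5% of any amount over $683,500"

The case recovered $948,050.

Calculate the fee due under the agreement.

$196,623.75

First $46,500 at 39% = $18,135.00
Next $134,500 at 36% = $48,420.00
Next $185,500 at 30% = $55,650.00
Next $132,500 at 21% = $27,825.00
Next $184,500 at 14.5% = $26,752.50
Remaining $264,550 at 7.5% = $19,841.25
Fee: $18,135.00 + $48,420.00 + $55,650.00 + $27,825.00 + $26,752.50 + $19,841.25 = $196,623.75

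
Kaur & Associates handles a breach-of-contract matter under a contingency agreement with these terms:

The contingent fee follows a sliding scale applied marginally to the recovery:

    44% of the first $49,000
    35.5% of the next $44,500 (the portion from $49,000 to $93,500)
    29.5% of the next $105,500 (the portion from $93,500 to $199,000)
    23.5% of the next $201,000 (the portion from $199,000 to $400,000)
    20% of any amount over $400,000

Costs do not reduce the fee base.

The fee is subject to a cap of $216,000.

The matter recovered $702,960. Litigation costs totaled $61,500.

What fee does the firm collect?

$176,307.00

Fee base is the gross recovery, $702,960; costs are reimbursed separately.
First $49,000 at 44% = $21,560.00
Next $44,500 at 35.5% = $15,797.50
Next $105,500 at 29.5% = $31,122.50
Next $201,000 at 23.5% = $47,235.00
Remaining $302,960 at 20% = $60,592.00
Fee: $21,560.00 + $15,797.50 + $31,122.50 + $47,235.00 + $60,592.00 = $176,307.00
$176,307.00 is under the $216,000 cap.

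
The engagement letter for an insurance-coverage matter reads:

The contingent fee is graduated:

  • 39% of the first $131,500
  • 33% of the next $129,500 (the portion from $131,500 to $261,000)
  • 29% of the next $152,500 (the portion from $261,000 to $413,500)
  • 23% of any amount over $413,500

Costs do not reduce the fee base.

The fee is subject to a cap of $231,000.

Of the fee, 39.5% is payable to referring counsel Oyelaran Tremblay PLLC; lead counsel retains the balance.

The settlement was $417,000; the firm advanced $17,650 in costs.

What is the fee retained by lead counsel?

$84,125.25

Fee base is the gross recovery, $417,000; costs are reimbursed separately.
First $131,500 at 39% = $51,285.00
Next $129,500 at 33% = $42,735.00
Next $152,500 at 29% = $44,225.00
Remaining $3,500 at 23% = $805.00
Fee: $51,285.00 + $42,735.00 + $44,225.00 + $805.00 = $139,050.00
$139,050.00 is under the $231,000 cap.
Referral share: 39.5% of $139,050.00 = $54,924.75; lead counsel retains $139,050.00 − $54,924.75 = $84,125.25.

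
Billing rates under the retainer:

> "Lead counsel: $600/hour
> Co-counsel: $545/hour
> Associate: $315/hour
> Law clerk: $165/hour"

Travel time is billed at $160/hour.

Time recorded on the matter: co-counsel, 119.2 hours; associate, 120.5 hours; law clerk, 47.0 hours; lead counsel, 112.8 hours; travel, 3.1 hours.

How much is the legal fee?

Lead counsel: 112.8 × $600 = $67,680.00
Co-counsel: 119.2 × $545 = $64,964.00
Associate: 120.5 × $315 = $37,957.50
Law clerk: 47.0 × $165 = $7,755.00
Subtotal: $67,680.00 + $64,964.00 + $37,957.50 + $7,755.00 = $178,356.50
Travel: 3.1 × $160 = $496.00
Total: $178,356.50 + $496.00 = $178,852.50

$178,852.50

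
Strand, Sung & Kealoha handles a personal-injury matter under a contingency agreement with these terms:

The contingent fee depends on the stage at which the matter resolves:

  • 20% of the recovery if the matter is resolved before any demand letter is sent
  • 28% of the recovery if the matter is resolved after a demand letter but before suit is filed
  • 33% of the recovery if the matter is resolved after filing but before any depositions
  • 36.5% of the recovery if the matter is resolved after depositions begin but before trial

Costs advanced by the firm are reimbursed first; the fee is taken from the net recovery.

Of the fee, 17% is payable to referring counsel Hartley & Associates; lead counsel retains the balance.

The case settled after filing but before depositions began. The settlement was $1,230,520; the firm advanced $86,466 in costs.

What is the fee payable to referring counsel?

$64,181.43

Fee base (net of costs): $1,230,520 − $86,466 = $1,144,054
The matter settled after filing but before depositions began, so the 33% rate applies.
$1,144,054 × 33% = $377,537.82
Referral share: 17% of $377,537.82 = $64,181.43; lead counsel retains $377,537.82 − $64,181.43 = $313,356.39.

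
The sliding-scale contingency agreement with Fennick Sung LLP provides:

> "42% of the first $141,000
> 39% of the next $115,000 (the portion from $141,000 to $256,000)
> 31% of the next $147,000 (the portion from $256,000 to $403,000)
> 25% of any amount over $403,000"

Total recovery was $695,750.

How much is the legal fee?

$222,827.50

First $141,000 at 42% = $59,220.00
Next $115,000 at 39% = $44,850.00
Next $147,000 at 31% = $45,570.00
Remaining $292,750 at 25% = $73,187.50
Fee: $59,220.00 + $44,850.00 + $45,570.00 + $73,187.50 = $222,827.50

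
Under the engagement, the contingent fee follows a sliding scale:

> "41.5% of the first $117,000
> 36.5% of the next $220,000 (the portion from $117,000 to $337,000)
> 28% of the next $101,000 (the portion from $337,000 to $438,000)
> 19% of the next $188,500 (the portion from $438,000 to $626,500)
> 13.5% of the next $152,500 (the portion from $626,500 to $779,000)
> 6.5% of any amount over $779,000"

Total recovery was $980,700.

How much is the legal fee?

First $117,000 at 41.5% = $48,555.00
Next $220,000 at 36.5% = $80,300.00
Next $101,000 at 28% = $28,280.00
Next $188,500 at 19% = $35,815.00
Next $152,500 at 13.5% = $20,587.50
Remaining $201,700 at 6.5% = $13,110.50
Fee: $48,555.00 + $80,300.00 + $28,280.00 + $35,815.00 + $20,587.50 + $13,110.50 = $226,648.00

$226,648.00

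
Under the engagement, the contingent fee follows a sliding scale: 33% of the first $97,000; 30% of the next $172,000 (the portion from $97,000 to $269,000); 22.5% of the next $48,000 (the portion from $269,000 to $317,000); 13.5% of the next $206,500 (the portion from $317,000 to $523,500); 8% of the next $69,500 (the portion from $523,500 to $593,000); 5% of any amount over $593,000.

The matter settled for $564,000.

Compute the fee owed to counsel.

First $97,000 at 33% = $32,010.00
Next $172,000 at 30% = $51,600.00
Next $48,000 at 22.5% = $10,800.00
Next $206,500 at 13.5% = $27,877.50
Remaining $40,500 at 8% = $3,240.00
Fee: $32,010.00 + $51,600.00 + $10,800.00 + $27,877.50 + $3,240.00 = $125,527.50

$125,527.50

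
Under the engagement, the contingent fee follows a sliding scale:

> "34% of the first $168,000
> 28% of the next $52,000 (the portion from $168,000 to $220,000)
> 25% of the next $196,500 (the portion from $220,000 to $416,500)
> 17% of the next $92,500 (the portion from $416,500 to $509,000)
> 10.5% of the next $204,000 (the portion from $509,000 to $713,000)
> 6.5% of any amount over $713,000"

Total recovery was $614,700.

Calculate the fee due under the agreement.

$147,628.50

First $168,000 at 34% = $57,120.00
Next $52,000 at 28% = $14,560.00
Next $196,500 at 25% = $49,125.00
Next $92,500 at 17% = $15,725.00
Remaining $105,700 at 10.5% = $11,098.50
Fee: $57,120.00 + $14,560.00 + $49,125.00 + $15,725.00 + $11,098.50 = $147,628.50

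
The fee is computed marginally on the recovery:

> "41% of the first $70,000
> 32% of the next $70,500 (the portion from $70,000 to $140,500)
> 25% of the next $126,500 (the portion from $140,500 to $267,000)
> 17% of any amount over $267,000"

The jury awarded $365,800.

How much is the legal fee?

$99,681.00

First $70,000 at 41% = $28,700.00
Next $70,500 at 32% = $22,560.00
Next $126,500 at 25% = $31,625.00
Remaining $98,800 at 17% = $16,796.00
Fee: $28,700.00 + $22,560.00 + $31,625.00 + $16,796.00 = $99,681.00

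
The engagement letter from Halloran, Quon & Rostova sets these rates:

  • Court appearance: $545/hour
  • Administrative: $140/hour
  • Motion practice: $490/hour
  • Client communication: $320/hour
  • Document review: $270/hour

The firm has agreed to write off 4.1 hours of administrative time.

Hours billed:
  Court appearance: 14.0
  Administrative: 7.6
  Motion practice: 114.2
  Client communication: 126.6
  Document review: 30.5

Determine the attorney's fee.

$112,825.00

Court appearance: 14.0 × $545 = $7,630.00
Administrative: 7.6 × $140 = $1,064.00
Motion practice: 114.2 × $490 = $55,958.00
Client communication: 126.6 × $320 = $40,512.00
Document review: 30.5 × $270 = $8,235.00
Subtotal: $113,399.00
Write-off: 4.1 × $140 = $574.00
Total: $113,399.00 − $574.00 = $112,825.00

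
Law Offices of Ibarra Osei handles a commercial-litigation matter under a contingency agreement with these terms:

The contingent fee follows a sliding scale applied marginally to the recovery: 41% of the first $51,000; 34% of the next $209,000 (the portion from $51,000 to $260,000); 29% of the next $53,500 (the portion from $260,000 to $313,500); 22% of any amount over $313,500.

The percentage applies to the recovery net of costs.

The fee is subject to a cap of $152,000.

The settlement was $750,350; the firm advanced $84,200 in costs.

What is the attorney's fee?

$152,000.00

Fee base (net of costs): $750,350 − $84,200 = $666,150
First $51,000 at 41% = $20,910.00
Next $209,000 at 34% = $71,060.00
Next $53,500 at 29% = $15,515.00
Remaining $352,650 at 22% = $77,583.00
Fee: $20,910.00 + $71,060.00 + $15,515.00 + $77,583.00 = $185,068.00
$185,068.00 exceeds the $152,000 cap, so the fee is capped at $152,000.00.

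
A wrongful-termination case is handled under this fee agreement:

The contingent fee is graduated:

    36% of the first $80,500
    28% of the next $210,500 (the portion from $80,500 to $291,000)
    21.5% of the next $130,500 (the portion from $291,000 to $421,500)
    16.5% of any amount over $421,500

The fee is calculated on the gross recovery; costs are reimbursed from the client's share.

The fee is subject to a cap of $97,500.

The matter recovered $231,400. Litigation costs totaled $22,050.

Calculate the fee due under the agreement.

$71,232.00

Fee base is the gross recovery, $231,400; costs are reimbursed separately.
First $80,500 at 36% = $28,980.00
Remaining $150,900 at 28% = $42,252.00
Fee: $28,980.00 + $42,252.00 = $71,232.00
$71,232.00 is under the $97,500 cap.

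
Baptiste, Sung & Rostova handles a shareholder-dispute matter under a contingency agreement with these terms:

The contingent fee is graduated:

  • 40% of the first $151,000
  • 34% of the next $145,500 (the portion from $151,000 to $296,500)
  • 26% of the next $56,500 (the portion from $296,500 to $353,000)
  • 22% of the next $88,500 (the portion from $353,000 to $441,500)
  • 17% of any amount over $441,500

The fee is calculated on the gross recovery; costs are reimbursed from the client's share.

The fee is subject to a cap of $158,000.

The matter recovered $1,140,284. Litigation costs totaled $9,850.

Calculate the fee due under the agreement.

Fee base is the gross recovery, $1,140,284; costs are reimbursed separately.
First $151,000 at 40% = $60,400.00
Next $145,500 at 34% = $49,470.00
Next $56,500 at 26% = $14,690.00
Next $88,500 at 22% = $19,470.00
Remaining $698,784 at 17% = $118,793.28
Fee: $60,400.00 + $49,470.00 + $14,690.00 + $19,470.00 + $118,793.28 = $262,823.28
$262,823.28 exceeds the $158,000 cap, so the fee is capped at $158,000.00.

$158,000.00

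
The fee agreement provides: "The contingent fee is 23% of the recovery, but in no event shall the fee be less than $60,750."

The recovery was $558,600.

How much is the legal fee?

23% of $558,600 = $128,478.00
That exceeds the $60,750 minimum.

$128,478.00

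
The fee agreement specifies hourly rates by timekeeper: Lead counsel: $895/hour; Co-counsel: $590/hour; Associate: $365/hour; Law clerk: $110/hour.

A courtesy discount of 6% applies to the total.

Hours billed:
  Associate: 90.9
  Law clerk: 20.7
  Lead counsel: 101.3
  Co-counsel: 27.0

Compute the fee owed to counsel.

Lead counsel: 101.3 × $895 = $90,663.50
Co-counsel: 27.0 × $590 = $15,930.00
Associate: 90.9 × $365 = $33,178.50
Law clerk: 20.7 × $110 = $2,277.00
Subtotal: $142,049.00
Less 6% discount: −$8,522.94
Total: $142,049.00 − $8,522.94 = $133,526.06

$133,526.06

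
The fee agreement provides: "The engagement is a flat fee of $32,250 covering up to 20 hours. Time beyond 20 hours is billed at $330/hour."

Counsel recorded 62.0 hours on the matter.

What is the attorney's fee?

Flat fee: $32,250.00
Excess hours: 62.0 − 20 = 42.0
Overrun: 42.0 × $330 = $13,860.00
Total: $32,250.00 + $13,860.00 = $46,110.00

$46,110.00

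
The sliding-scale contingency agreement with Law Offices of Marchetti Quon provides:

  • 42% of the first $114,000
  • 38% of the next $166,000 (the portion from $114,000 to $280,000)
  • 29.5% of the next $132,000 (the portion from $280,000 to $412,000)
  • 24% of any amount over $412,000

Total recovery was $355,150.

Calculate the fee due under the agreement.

First $114,000 at 42% = $47,880.00
Next $166,000 at 38% = $63,080.00
Remaining $75,150 at 29.5% = $22,169.25
Fee: $47,880.00 + $63,080.00 + $22,169.25 = $133,129.25

$133,129.25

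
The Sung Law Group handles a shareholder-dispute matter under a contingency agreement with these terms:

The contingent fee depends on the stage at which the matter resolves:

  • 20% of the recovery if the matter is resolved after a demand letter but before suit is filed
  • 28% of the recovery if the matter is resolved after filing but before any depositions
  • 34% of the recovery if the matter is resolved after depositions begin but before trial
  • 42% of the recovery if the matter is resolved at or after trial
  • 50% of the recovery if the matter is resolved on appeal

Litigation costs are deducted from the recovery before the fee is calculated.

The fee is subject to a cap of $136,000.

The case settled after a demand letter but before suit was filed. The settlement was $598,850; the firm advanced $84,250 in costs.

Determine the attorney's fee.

$102,920.00

Fee base (net of costs): $598,850 − $84,250 = $514,600
The matter settled after a demand letter but before suit was filed, so the 20% rate applies.
$514,600 × 20% = $102,920.00
$102,920.00 is under the $136,000 cap.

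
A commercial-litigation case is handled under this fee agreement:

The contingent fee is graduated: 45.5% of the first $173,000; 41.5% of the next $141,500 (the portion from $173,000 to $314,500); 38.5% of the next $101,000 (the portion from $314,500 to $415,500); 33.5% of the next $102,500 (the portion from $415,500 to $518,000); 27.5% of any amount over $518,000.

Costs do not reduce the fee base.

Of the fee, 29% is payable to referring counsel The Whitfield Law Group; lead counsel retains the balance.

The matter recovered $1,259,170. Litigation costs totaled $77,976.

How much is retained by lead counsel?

$294,282.04

Fee base is the gross recovery, $1,259,170; costs are reimbursed separately.
First $173,000 at 45.5% = $78,715.00
Next $141,500 at 41.5% = $58,722.50
Next $101,000 at 38.5% = $38,885.00
Next $102,500 at 33.5% = $34,337.50
Remaining $741,170 at 27.5% = $203,821.75
Fee: $78,715.00 + $58,722.50 + $38,885.00 + $34,337.50 + $203,821.75 = $414,481.75
Referral share: 29% of $414,481.75 = $120,199.71; lead counsel retains $414,481.75 − $120,199.71 = $294,282.04.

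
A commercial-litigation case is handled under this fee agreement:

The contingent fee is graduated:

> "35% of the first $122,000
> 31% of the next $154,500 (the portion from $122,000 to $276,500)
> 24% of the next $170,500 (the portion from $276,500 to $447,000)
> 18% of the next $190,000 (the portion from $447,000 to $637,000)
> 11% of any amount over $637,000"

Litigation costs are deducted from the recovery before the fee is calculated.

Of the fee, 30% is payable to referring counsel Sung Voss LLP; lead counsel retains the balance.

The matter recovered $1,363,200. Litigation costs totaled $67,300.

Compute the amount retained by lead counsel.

$166,735.80

Fee base (net of costs): $1,363,200 − $67,300 = $1,295,900
First $122,000 at 35% = $42,700.00
Next $154,500 at 31% = $47,895.00
Next $170,500 at 24% = $40,920.00
Next $190,000 at 18% = $34,200.00
Remaining $658,900 at 11% = $72,479.00
Fee: $42,700.00 + $47,895.00 + $40,920.00 + $34,200.00 + $72,479.00 = $238,194.00
Referral share: 30% of $238,194.00 = $71,458.20; lead counsel retains $238,194.00 − $71,458.20 = $166,735.80.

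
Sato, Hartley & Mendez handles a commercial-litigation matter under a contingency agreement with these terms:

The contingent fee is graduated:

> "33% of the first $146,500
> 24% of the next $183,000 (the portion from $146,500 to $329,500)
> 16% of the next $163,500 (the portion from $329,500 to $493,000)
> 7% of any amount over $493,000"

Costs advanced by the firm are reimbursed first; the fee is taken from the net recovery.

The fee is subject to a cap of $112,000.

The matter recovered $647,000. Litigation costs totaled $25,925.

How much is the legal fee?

Fee base (net of costs): $647,000 − $25,925 = $621,075
First $146,500 at 33% = $48,345.00
Next $183,000 at 24% = $43,920.00
Next $163,500 at 16% = $26,160.00
Remaining $128,075 at 7% = $8,965.25
Fee: $48,345.00 + $43,920.00 + $26,160.00 + $8,965.25 = $127,390.25
$127,390.25 exceeds the $112,000 cap, so the fee is capped at $112,000.00.

$112,000.00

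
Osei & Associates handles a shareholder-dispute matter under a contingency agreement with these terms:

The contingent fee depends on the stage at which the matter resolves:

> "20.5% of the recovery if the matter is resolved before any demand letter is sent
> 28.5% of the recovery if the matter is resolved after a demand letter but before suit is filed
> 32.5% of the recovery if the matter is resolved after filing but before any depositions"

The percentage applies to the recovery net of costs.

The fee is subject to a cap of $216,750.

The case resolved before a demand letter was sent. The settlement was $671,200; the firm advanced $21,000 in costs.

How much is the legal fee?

$133,291.00

Fee base (net of costs): $671,200 − $21,000 = $650,200
The matter resolved before a demand letter was sent, so the 20.5% rate applies.
$650,200 × 20.5% = $133,291.00
$133,291.00 is under the $216,750 cap.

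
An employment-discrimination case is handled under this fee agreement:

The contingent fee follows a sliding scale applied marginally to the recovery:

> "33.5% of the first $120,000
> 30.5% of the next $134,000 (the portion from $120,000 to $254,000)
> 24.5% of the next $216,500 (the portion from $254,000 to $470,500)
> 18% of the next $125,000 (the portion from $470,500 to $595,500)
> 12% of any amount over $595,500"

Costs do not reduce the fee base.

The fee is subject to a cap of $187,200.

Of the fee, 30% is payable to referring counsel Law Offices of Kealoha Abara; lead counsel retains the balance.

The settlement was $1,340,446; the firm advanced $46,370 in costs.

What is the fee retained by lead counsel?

$131,040.00

Fee base is the gross recovery, $1,340,446; costs are reimbursed separately.
First $120,000 at 33.5% = $40,200.00
Next $134,000 at 30.5% = $40,870.00
Next $216,500 at 24.5% = $53,042.50
Next $125,000 at 18% = $22,500.00
Remaining $744,946 at 12% = $89,393.52
Fee: $40,200.00 + $40,870.00 + $53,042.50 + $22,500.00 + $89,393.52 = $246,006.02
$246,006.02 exceeds the $187,200 cap, so the fee is capped at $187,200.00.
Referral share: 30% of $187,200.00 = $56,160.00; lead counsel retains $187,200.00 − $56,160.00 = $131,040.00.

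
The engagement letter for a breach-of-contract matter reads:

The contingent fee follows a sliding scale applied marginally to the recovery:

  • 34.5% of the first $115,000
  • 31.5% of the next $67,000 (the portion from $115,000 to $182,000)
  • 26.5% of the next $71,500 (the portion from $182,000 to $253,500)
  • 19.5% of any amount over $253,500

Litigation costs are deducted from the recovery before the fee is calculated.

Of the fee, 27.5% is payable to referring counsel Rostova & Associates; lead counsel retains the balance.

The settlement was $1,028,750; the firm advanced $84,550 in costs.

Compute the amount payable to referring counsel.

$58,963.85

Fee base (net of costs): $1,028,750 − $84,550 = $944,200
First $115,000 at 34.5% = $39,675.00
Next $67,000 at 31.5% = $21,105.00
Next $71,500 at 26.5% = $18,947.50
Remaining $690,700 at 19.5% = $134,686.50
Fee: $39,675.00 + $21,105.00 + $18,947.50 + $134,686.50 = $214,414.00
Referral share: 27.5% of $214,414.00 = $58,963.85; lead counsel retains $214,414.00 − $58,963.85 = $155,450.15.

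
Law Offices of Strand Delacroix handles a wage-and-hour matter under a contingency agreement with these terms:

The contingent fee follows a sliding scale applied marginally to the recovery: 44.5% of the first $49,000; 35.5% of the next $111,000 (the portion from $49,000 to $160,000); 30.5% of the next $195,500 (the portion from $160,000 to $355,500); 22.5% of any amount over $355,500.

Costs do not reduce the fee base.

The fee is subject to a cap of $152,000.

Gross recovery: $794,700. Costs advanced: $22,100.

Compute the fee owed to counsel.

$152,000.00

Fee base is the gross recovery, $794,700; costs are reimbursed separately.
First $49,000 at 44.5% = $21,805.00
Next $111,000 at 35.5% = $39,405.00
Next $195,500 at 30.5% = $59,627.50
Remaining $439,200 at 22.5% = $98,820.00
Fee: $21,805.00 + $39,405.00 + $59,627.50 + $98,820.00 = $219,657.50
$219,657.50 exceeds the $152,000 cap, so the fee is capped at $152,000.00.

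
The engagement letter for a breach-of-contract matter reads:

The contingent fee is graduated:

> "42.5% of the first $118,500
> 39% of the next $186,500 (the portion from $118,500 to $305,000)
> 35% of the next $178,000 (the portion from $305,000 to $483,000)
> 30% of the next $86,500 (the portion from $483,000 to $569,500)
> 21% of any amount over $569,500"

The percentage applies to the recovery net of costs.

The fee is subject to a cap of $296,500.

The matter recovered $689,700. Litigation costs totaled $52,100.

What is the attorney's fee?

Fee base (net of costs): $689,700 − $52,100 = $637,600
First $118,500 at 42.5% = $50,362.50
Next $186,500 at 39% = $72,735.00
Next $178,000 at 35% = $62,300.00
Next $86,500 at 30% = $25,950.00
Remaining $68,100 at 21% = $14,301.00
Fee: $50,362.50 + $72,735.00 + $62,300.00 + $25,950.00 + $14,301.00 = $225,648.50
$225,648.50 is under the $296,500 cap.

$225,648.50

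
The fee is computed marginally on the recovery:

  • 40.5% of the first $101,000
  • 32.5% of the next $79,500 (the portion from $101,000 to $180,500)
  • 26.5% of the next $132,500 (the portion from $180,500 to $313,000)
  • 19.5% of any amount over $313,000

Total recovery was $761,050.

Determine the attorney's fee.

First $101,000 at 40.5% = $40,905.00
Next $79,500 at 32.5% = $25,837.50
Next $132,500 at 26.5% = $35,112.50
Remaining $448,050 at 19.5% = $87,369.75
Fee: $40,905.00 + $25,837.50 + $35,112.50 + $87,369.75 = $189,224.75

$189,224.75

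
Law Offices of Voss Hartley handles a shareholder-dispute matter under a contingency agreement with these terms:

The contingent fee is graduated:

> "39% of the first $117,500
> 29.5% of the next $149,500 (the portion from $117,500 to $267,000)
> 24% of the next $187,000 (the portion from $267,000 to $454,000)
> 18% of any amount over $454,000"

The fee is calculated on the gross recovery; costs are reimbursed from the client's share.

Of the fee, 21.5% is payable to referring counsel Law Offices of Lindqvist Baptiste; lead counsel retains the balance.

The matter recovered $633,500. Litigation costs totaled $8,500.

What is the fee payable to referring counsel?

$35,930.26

Fee base is the gross recovery, $633,500; costs are reimbursed separately.
First $117,500 at 39% = $45,825.00
Next $149,500 at 29.5% = $44,102.50
Next $187,000 at 24% = $44,880.00
Remaining $179,500 at 18% = $32,310.00
Fee: $45,825.00 + $44,102.50 + $44,880.00 + $32,310.00 = $167,117.50
Referral share: 21.5% of $167,117.50 = $35,930.26; lead counsel retains $167,117.50 − $35,930.26 = $131,187.24.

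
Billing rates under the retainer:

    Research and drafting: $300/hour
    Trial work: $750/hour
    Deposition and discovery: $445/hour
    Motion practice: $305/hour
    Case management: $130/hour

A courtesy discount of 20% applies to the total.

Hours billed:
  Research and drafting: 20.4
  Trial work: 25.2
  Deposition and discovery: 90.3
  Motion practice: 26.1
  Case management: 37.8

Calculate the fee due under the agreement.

Research and drafting: 20.4 × $300 = $6,120.00
Trial work: 25.2 × $750 = $18,900.00
Deposition and discovery: 90.3 × $445 = $40,183.50
Motion practice: 26.1 × $305 = $7,960.50
Case management: 37.8 × $130 = $4,914.00
Subtotal: $78,078.00
Less 20% discount: −$15,615.60
Total: $78,078.00 − $15,615.60 = $62,462.40

$62,462.40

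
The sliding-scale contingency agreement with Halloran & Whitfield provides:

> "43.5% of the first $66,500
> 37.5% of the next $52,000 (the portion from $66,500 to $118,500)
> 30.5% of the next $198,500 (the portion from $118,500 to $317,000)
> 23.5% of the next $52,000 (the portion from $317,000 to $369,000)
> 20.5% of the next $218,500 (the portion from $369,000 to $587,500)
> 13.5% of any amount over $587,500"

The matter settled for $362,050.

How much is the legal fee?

$119,556.75

First $66,500 at 43.5% = $28,927.50
Next $52,000 at 37.5% = $19,500.00
Next $198,500 at 30.5% = $60,542.50
Remaining $45,050 at 23.5% = $10,586.75
Fee: $28,927.50 + $19,500.00 + $60,542.50 + $10,586.75 = $119,556.75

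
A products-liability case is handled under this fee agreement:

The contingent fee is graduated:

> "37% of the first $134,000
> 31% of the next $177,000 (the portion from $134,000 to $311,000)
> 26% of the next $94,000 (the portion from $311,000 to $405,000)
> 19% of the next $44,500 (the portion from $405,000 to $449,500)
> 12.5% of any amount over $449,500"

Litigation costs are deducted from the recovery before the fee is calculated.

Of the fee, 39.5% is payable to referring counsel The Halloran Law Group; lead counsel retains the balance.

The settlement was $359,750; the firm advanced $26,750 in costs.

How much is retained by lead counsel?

$66,652.85

Fee base (net of costs): $359,750 − $26,750 = $333,000
First $134,000 at 37% = $49,580.00
Next $177,000 at 31% = $54,870.00
Remaining $22,000 at 26% = $5,720.00
Fee: $49,580.00 + $54,870.00 + $5,720.00 = $110,170.00
Referral share: 39.5% of $110,170.00 = $43,517.15; lead counsel retains $110,170.00 − $43,517.15 = $66,652.85.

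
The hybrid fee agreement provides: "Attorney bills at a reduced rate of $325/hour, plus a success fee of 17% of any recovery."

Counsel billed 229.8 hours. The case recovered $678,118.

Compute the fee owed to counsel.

$189,965.06

Hourly: 229.8 × $325 = $74,685.00
Success fee: 17% of $678,118 = $115,280.06
Total: $74,685.00 + $115,280.06 = $189,965.06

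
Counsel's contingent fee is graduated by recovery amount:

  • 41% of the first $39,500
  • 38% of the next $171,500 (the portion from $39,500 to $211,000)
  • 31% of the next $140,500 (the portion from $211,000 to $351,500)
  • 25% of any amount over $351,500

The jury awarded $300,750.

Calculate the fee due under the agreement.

First $39,500 at 41% = $16,195.00
Next $171,500 at 38% = $65,170.00
Remaining $89,750 at 31% = $27,822.50
Fee: $16,195.00 + $65,170.00 + $27,822.50 = $109,187.50

$109,187.50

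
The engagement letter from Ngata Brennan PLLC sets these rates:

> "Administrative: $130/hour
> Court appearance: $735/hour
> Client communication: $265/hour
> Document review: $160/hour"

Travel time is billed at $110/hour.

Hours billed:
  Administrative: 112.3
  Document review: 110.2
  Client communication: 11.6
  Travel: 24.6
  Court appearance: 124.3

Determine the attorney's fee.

Administrative: 112.3 × $130 = $14,599.00
Court appearance: 124.3 × $735 = $91,360.50
Client communication: 11.6 × $265 = $3,074.00
Document review: 110.2 × $160 = $17,632.00
Subtotal: $14,599.00 + $91,360.50 + $3,074.00 + $17,632.00 = $126,665.50
Travel: 24.6 × $110 = $2,706.00
Total: $126,665.50 + $2,706.00 = $129,371.50

$129,371.50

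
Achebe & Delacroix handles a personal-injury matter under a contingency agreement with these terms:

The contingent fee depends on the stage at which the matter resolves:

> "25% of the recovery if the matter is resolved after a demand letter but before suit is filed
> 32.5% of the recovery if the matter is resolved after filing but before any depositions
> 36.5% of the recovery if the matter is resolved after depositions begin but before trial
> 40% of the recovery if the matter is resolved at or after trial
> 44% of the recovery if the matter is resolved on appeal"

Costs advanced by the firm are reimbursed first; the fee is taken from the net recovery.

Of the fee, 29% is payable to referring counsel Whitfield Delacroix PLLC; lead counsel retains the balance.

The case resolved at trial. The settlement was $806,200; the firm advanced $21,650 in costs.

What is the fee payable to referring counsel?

$91,007.80

Fee base (net of costs): $806,200 − $21,650 = $784,550
The matter resolved at trial, so the 40% rate applies.
$784,550 × 40% = $313,820.00
Referral share: 29% of $313,820.00 = $91,007.80; lead counsel retains $313,820.00 − $91,007.80 = $222,812.20.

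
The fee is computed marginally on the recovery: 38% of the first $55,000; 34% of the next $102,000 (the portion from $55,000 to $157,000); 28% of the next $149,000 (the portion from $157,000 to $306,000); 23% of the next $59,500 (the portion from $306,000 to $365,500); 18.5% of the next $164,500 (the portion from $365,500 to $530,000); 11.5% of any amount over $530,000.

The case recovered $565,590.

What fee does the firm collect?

$145,510.35

First $55,000 at 38% = $20,900.00
Next $102,000 at 34% = $34,680.00
Next $149,000 at 28% = $41,720.00
Next $59,500 at 23% = $13,685.00
Next $164,500 at 18.5% = $30,432.50
Remaining $35,590 at 11.5% = $4,092.85
Fee: $20,900.00 + $34,680.00 + $41,720.00 + $13,685.00 + $30,432.50 + $4,092.85 = $145,510.35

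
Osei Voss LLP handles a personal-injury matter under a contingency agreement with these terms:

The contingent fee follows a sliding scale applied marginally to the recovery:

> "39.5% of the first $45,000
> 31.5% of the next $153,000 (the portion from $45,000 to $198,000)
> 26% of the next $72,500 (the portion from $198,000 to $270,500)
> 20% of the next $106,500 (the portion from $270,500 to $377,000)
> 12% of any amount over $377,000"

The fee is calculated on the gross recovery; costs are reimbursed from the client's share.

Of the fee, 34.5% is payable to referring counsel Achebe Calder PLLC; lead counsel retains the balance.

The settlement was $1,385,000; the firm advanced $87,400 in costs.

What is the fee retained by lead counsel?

$148,737.40

Fee base is the gross recovery, $1,385,000; costs are reimbursed separately.
First $45,000 at 39.5% = $17,775.00
Next $153,000 at 31.5% = $48,195.00
Next $72,500 at 26% = $18,850.00
Next $106,500 at 20% = $21,300.00
Remaining $1,008,000 at 12% = $120,960.00
Fee: $17,775.00 + $48,195.00 + $18,850.00 + $21,300.00 + $120,960.00 = $227,080.00
Referral share: 34.5% of $227,080.00 = $78,342.60; lead counsel retains $227,080.00 − $78,342.60 = $148,737.40.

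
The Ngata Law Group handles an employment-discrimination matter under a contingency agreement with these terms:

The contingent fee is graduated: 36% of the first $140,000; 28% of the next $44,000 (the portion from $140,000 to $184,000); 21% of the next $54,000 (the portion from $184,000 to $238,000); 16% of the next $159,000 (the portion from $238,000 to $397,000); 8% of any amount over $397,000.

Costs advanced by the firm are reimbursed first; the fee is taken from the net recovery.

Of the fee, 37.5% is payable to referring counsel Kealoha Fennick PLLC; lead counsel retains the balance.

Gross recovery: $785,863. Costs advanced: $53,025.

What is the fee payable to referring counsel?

$47,387.64

Fee base (net of costs): $785,863 − $53,025 = $732,838
First $140,000 at 36% = $50,400.00
Next $44,000 at 28% = $12,320.00
Next $54,000 at 21% = $11,340.00
Next $159,000 at 16% = $25,440.00
Remaining $335,838 at 8% = $26,867.04
Fee: $50,400.00 + $12,320.00 + $11,340.00 + $25,440.00 + $26,867.04 = $126,367.04
Referral share: 37.5% of $126,367.04 = $47,387.64; lead counsel retains $126,367.04 − $47,387.64 = $78,979.40.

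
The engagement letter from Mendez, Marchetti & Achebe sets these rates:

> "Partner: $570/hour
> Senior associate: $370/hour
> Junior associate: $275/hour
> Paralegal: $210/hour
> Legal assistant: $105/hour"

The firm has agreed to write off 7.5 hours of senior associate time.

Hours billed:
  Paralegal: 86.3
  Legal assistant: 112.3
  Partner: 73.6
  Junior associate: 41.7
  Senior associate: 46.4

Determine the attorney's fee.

Partner: 73.6 × $570 = $41,952.00
Senior associate: 46.4 × $370 = $17,168.00
Junior associate: 41.7 × $275 = $11,467.50
Paralegal: 86.3 × $210 = $18,123.00
Legal assistant: 112.3 × $105 = $11,791.50
Subtotal: $100,502.00
Write-off: 7.5 × $370 = $2,775.00
Total: $100,502.00 − $2,775.00 = $97,727.00

$97,727.00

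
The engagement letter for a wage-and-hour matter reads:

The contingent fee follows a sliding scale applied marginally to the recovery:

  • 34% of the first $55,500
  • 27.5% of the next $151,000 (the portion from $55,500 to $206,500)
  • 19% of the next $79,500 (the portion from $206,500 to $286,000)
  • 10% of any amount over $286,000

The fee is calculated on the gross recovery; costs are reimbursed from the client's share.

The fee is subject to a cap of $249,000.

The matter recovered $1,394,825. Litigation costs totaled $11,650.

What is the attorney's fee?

$186,382.50

Fee base is the gross recovery, $1,394,825; costs are reimbursed separately.
First $55,500 at 34% = $18,870.00
Next $151,000 at 27.5% = $41,525.00
Next $79,500 at 19% = $15,105.00
Remaining $1,108,825 at 10% = $110,882.50
Fee: $18,870.00 + $41,525.00 + $15,105.00 + $110,882.50 = $186,382.50
$186,382.50 is under the $249,000 cap.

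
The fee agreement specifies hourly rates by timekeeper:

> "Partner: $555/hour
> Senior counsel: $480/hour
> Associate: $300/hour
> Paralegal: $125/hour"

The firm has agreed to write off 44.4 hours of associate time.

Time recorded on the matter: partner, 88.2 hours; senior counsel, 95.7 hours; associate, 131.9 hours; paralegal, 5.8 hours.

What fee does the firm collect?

Partner: 88.2 × $555 = $48,951.00
Senior counsel: 95.7 × $480 = $45,936.00
Associate: 131.9 × $300 = $39,570.00
Paralegal: 5.8 × $125 = $725.00
Subtotal: $135,182.00
Write-off: 44.4 × $300 = $13,320.00
Total: $135,182.00 − $13,320.00 = $121,862.00

$121,862.00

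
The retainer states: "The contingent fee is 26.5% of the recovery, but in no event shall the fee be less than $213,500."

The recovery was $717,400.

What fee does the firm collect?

26.5% of $717,400 = $190,111.00
That is below the $213,500 minimum, so the minimum applies.

$213,500.00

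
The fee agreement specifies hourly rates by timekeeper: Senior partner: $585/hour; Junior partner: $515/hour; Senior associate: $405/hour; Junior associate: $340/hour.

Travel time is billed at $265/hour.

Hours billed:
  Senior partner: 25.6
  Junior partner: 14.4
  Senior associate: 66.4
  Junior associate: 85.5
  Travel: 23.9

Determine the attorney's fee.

$84,687.50

Senior partner: 25.6 × $585 = $14,976.00
Junior partner: 14.4 × $515 = $7,416.00
Senior associate: 66.4 × $405 = $26,892.00
Junior associate: 85.5 × $340 = $29,070.00
Subtotal: $14,976.00 + $7,416.00 + $26,892.00 + $29,070.00 = $78,354.00
Travel: 23.9 × $265 = $6,333.50
Total: $78,354.00 + $6,333.50 = $84,687.50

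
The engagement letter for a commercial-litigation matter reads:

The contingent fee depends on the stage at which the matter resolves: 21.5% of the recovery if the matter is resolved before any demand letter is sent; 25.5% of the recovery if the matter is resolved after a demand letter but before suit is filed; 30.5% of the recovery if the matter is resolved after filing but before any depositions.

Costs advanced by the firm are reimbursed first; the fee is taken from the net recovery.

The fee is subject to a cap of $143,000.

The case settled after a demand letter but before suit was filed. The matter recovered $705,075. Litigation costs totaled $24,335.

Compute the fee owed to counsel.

$143,000.00

Fee base (net of costs): $705,075 − $24,335 = $680,740
The matter settled after a demand letter but before suit was filed, so the 25.5% rate applies.
$680,740 × 25.5% = $173,588.70
$173,588.70 exceeds the $143,000 cap, so the fee is capped at $143,000.00.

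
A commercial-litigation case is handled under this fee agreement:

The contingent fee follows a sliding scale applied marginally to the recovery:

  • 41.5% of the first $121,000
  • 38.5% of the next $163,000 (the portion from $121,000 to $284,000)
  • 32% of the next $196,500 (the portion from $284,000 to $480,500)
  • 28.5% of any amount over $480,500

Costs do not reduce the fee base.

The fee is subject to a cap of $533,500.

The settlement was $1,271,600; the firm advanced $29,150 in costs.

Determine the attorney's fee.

Fee base is the gross recovery, $1,271,600; costs are reimbursed separately.
First $121,000 at 41.5% = $50,215.00
Next $163,000 at 38.5% = $62,755.00
Next $196,500 at 32% = $62,880.00
Remaining $791,100 at 28.5% = $225,463.50
Fee: $50,215.00 + $62,755.00 + $62,880.00 + $225,463.50 = $401,313.50
$401,313.50 is under the $533,500 cap.

$401,313.50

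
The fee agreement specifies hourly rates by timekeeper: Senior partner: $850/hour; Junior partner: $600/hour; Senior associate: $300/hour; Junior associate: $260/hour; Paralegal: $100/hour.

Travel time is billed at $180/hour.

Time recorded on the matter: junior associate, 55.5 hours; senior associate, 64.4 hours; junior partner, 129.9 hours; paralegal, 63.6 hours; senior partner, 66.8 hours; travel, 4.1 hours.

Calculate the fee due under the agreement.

Senior partner: 66.8 × $850 = $56,780.00
Junior partner: 129.9 × $600 = $77,940.00
Senior associate: 64.4 × $300 = $19,320.00
Junior associate: 55.5 × $260 = $14,430.00
Paralegal: 63.6 × $100 = $6,360.00
Subtotal: $56,780.00 + $77,940.00 + $19,320.00 + $14,430.00 + $6,360.00 = $174,830.00
Travel: 4.1 × $180 = $738.00
Total: $174,830.00 + $738.00 = $175,568.00

$175,568.00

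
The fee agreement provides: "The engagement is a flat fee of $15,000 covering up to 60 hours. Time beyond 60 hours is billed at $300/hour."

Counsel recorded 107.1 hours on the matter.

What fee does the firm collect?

$29,130.00

Flat fee: $15,000.00
Excess hours: 107.1 − 60 = 47.1
Overrun: 47.1 × $300 = $14,130.00
Total: $15,000.00 + $14,130.00 = $29,130.00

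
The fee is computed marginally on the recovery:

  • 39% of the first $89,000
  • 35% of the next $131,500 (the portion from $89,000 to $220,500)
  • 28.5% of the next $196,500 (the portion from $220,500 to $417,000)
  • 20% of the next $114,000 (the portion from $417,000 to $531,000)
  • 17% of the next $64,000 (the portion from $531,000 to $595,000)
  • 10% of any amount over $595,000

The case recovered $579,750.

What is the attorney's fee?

First $89,000 at 39% = $34,710.00
Next $131,500 at 35% = $46,025.00
Next $196,500 at 28.5% = $56,002.50
Next $114,000 at 20% = $22,800.00
Remaining $48,750 at 17% = $8,287.50
Fee: $34,710.00 + $46,025.00 + $56,002.50 + $22,800.00 + $8,287.50 = $167,825.00

$167,825.00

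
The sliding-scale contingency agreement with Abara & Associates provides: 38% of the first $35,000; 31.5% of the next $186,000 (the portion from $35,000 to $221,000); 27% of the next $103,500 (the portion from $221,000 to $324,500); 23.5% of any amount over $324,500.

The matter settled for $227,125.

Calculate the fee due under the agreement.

First $35,000 at 38% = $13,300.00
Next $186,000 at 31.5% = $58,590.00
Remaining $6,125 at 27% = $1,653.75
Fee: $13,300.00 + $58,590.00 + $1,653.75 = $73,543.75

$73,543.75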